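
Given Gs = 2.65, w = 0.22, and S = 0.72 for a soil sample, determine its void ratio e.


Result: 0.8097

Derivation:
Using the relation e = Gs * w / S
e = 2.65 * 0.22 / 0.72
e = 0.8097


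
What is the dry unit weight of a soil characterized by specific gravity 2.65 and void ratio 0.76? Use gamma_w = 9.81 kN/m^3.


Using gamma_d = Gs * gamma_w / (1 + e)
gamma_d = 2.65 * 9.81 / (1 + 0.76)
gamma_d = 2.65 * 9.81 / 1.76
gamma_d = 14.771 kN/m^3


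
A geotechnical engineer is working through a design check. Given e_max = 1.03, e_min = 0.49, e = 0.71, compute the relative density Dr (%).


Using Dr = (e_max - e) / (e_max - e_min) * 100
e_max - e = 1.03 - 0.71 = 0.32
e_max - e_min = 1.03 - 0.49 = 0.54
Dr = 0.32 / 0.54 * 100
Dr = 59.26 %


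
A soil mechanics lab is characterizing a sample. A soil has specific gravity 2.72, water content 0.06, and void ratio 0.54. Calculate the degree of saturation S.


Using S = Gs * w / e
S = 2.72 * 0.06 / 0.54
S = 0.3022


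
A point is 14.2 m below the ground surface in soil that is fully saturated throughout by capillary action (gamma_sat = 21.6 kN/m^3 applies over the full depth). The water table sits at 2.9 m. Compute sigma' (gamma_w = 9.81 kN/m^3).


Result: 195.87 kPa

Derivation:
Total stress = gamma_sat * depth
sigma = 21.6 * 14.2 = 306.72 kPa
Pore water pressure u = gamma_w * (depth - d_wt)
u = 9.81 * (14.2 - 2.9) = 110.853 kPa
Effective stress = sigma - u
sigma' = 306.72 - 110.853 = 195.87 kPa


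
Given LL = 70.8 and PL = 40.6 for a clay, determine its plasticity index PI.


Using PI = LL - PL
PI = 70.8 - 40.6
PI = 30.2


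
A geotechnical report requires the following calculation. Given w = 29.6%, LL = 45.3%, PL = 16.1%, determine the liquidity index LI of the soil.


Result: 0.462

Derivation:
First compute the plasticity index:
PI = LL - PL = 45.3 - 16.1 = 29.2
Then compute the liquidity index:
LI = (w - PL) / PI
LI = (29.6 - 16.1) / 29.2
LI = 0.462


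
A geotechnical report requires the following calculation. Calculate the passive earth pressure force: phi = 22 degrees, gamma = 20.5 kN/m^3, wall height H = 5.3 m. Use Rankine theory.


Compute passive earth pressure coefficient:
Kp = tan^2(45 + phi/2) = tan^2(56.0) = 2.197987
Compute passive force:
Pp = 0.5 * Kp * gamma * H^2
Pp = 0.5 * 2.197987 * 20.5 * 5.3^2
Pp = 632.85 kN/m


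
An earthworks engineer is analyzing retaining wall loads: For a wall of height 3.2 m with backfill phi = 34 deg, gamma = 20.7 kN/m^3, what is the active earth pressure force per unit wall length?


Result: 29.96 kN/m

Derivation:
Compute active earth pressure coefficient:
Ka = tan^2(45 - phi/2) = tan^2(28.0) = 0.282715
Compute active force:
Pa = 0.5 * Ka * gamma * H^2
Pa = 0.5 * 0.282715 * 20.7 * 3.2^2
Pa = 29.96 kN/m


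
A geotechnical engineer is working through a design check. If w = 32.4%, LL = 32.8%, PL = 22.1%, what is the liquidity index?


First compute the plasticity index:
PI = LL - PL = 32.8 - 22.1 = 10.7
Then compute the liquidity index:
LI = (w - PL) / PI
LI = (32.4 - 22.1) / 10.7
LI = 0.963


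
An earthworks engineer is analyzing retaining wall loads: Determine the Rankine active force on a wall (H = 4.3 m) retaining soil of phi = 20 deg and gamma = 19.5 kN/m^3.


Result: 88.39 kN/m

Derivation:
Compute active earth pressure coefficient:
Ka = tan^2(45 - phi/2) = tan^2(35.0) = 0.490291
Compute active force:
Pa = 0.5 * Ka * gamma * H^2
Pa = 0.5 * 0.490291 * 19.5 * 4.3^2
Pa = 88.39 kN/m


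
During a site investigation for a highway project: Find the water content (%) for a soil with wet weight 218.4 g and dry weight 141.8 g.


Result: 54.02 %

Derivation:
Using w = (m_wet - m_dry) / m_dry * 100
m_wet - m_dry = 218.4 - 141.8 = 76.6 g
w = 76.6 / 141.8 * 100
w = 54.02 %


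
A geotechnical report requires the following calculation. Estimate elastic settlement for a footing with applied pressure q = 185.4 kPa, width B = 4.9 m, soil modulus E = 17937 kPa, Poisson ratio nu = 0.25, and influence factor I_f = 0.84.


Using Se = q * B * (1 - nu^2) * I_f / E
1 - nu^2 = 1 - 0.25^2 = 0.9375
Se = 185.4 * 4.9 * 0.9375 * 0.84 / 17937
Se = 0.039885 m
Convert to mm: Se = 0.039885 * 1000 = 39.885 mm


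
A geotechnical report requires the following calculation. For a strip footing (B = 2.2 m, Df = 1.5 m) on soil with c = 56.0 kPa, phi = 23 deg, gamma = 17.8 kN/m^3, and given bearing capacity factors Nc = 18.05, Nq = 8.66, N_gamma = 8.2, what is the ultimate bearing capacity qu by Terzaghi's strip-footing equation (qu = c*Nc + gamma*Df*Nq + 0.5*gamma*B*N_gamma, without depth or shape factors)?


Compute qu = c*Nc + gamma*Df*Nq + 0.5*gamma*B*N_gamma
Term 1: 56.0 * 18.05 = 1010.8
Term 2: 17.8 * 1.5 * 8.66 = 231.222
Term 3: 0.5 * 17.8 * 2.2 * 8.2 = 160.556
qu = 1010.8 + 231.222 + 160.556
qu = 1402.58 kPa


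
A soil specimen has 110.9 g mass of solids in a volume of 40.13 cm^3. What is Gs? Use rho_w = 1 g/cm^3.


Using Gs = m_s / (V_s * rho_w)
Since rho_w = 1 g/cm^3:
Gs = 110.9 / 40.13
Gs = 2.764


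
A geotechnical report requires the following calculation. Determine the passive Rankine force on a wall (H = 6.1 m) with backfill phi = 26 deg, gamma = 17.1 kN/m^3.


Compute passive earth pressure coefficient:
Kp = tan^2(45 + phi/2) = tan^2(58.0) = 2.561071
Compute passive force:
Pp = 0.5 * Kp * gamma * H^2
Pp = 0.5 * 2.561071 * 17.1 * 6.1^2
Pp = 814.79 kN/m


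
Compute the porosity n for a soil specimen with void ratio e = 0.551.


Using the relation n = e / (1 + e)
n = 0.551 / (1 + 0.551)
n = 0.551 / 1.551
n = 0.3553


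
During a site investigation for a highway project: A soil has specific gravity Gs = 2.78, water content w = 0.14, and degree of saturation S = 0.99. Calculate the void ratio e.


Result: 0.3931

Derivation:
Using the relation e = Gs * w / S
e = 2.78 * 0.14 / 0.99
e = 0.3931


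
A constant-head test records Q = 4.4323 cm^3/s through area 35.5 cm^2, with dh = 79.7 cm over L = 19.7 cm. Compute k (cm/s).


Result: 0.030861 cm/s

Derivation:
Compute hydraulic gradient:
i = dh / L = 79.7 / 19.7 = 4.04569
Then apply Darcy's law:
k = Q / (A * i)
k = 4.4323 / (35.5 * 4.04569)
k = 4.4323 / 143.622
k = 0.030861 cm/s


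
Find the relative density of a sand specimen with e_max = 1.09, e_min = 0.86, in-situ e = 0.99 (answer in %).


Result: 43.48 %

Derivation:
Using Dr = (e_max - e) / (e_max - e_min) * 100
e_max - e = 1.09 - 0.99 = 0.1
e_max - e_min = 1.09 - 0.86 = 0.23
Dr = 0.1 / 0.23 * 100
Dr = 43.48 %


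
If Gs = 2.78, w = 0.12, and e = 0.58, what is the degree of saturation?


Using S = Gs * w / e
S = 2.78 * 0.12 / 0.58
S = 0.5752


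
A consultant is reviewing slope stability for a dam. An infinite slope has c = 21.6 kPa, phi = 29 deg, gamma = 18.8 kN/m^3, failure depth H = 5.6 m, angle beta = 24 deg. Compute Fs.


Result: 1.797

Derivation:
Using Fs = c / (gamma*H*sin(beta)*cos(beta)) + tan(phi)/tan(beta)
Cohesion contribution = 21.6 / (18.8*5.6*sin(24)*cos(24))
Cohesion contribution = 0.552159
Friction contribution = tan(29)/tan(24) = 1.245
Fs = 0.552159 + 1.245
Fs = 1.797


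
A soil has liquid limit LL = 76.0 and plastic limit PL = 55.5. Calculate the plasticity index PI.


Result: 20.5

Derivation:
Using PI = LL - PL
PI = 76.0 - 55.5
PI = 20.5


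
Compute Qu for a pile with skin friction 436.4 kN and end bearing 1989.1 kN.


Using Qu = Qf + Qb
Qu = 436.4 + 1989.1
Qu = 2425.5 kN


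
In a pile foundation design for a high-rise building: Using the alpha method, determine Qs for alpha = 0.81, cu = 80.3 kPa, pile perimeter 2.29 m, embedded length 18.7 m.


Result: 2785.34 kN

Derivation:
Using Qs = alpha * cu * perimeter * L
Qs = 0.81 * 80.3 * 2.29 * 18.7
Qs = 2785.34 kN


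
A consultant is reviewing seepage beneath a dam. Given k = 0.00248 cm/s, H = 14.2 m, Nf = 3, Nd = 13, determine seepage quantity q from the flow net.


Convert k to m/s for unit consistency with H:
k = 0.00248 cm/s = 0.00248 / 100 m/s = 2.48e-05 m/s
Using q = k * H * Nf / Nd
Nf / Nd = 3 / 13 = 0.2308
q = 2.48e-05 * 14.2 * 0.2308
q = 8.127e-05 m^3/s per m


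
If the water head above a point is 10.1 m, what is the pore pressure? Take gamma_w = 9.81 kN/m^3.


Result: 99.08 kPa

Derivation:
Using u = gamma_w * h_w
u = 9.81 * 10.1
u = 99.08 kPa


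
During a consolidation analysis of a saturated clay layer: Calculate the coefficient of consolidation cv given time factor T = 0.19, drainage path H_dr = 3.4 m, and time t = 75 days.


Result: 0.02929 m^2/day

Derivation:
Using cv = T * H_dr^2 / t
H_dr^2 = 3.4^2 = 11.56
cv = 0.19 * 11.56 / 75
cv = 0.02929 m^2/day


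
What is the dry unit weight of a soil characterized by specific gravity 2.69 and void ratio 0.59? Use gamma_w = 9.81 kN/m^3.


Result: 16.597 kN/m^3

Derivation:
Using gamma_d = Gs * gamma_w / (1 + e)
gamma_d = 2.69 * 9.81 / (1 + 0.59)
gamma_d = 2.69 * 9.81 / 1.59
gamma_d = 16.597 kN/m^3


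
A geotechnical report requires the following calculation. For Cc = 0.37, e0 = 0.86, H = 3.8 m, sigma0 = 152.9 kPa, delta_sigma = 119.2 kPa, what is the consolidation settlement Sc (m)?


Using Sc = Cc * H / (1 + e0) * log10((sigma0 + delta_sigma) / sigma0)
Stress ratio = (152.9 + 119.2) / 152.9 = 1.77959
log10(1.77959) = 0.250321
Cc * H / (1 + e0) = 0.37 * 3.8 / (1 + 0.86) = 0.755914
Sc = 0.755914 * 0.250321
Sc = 0.1892 m


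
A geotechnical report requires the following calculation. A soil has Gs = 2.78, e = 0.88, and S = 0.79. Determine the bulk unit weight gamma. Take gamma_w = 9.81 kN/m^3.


Result: 18.134 kN/m^3

Derivation:
Using gamma = gamma_w * (Gs + S*e) / (1 + e)
Numerator: Gs + S*e = 2.78 + 0.79*0.88 = 3.4752
Denominator: 1 + e = 1 + 0.88 = 1.88
gamma = 9.81 * 3.4752 / 1.88
gamma = 18.134 kN/m^3


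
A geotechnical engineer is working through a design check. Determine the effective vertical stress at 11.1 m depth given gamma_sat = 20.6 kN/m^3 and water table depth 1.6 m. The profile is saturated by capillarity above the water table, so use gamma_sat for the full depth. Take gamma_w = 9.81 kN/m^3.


Result: 135.47 kPa

Derivation:
Total stress = gamma_sat * depth
sigma = 20.6 * 11.1 = 228.66 kPa
Pore water pressure u = gamma_w * (depth - d_wt)
u = 9.81 * (11.1 - 1.6) = 93.195 kPa
Effective stress = sigma - u
sigma' = 228.66 - 93.195 = 135.47 kPa


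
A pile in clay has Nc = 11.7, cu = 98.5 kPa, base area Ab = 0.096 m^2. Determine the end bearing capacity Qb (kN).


Using Qb = Nc * cu * Ab
Qb = 11.7 * 98.5 * 0.096
Qb = 110.64 kN


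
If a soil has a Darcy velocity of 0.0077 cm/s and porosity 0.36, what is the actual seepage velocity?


Result: 0.02139 cm/s

Derivation:
Using v_s = v_d / n
v_s = 0.0077 / 0.36
v_s = 0.02139 cm/s


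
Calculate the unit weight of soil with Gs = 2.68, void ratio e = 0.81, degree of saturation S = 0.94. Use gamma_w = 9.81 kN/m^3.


Using gamma = gamma_w * (Gs + S*e) / (1 + e)
Numerator: Gs + S*e = 2.68 + 0.94*0.81 = 3.4414
Denominator: 1 + e = 1 + 0.81 = 1.81
gamma = 9.81 * 3.4414 / 1.81
gamma = 18.652 kN/m^3


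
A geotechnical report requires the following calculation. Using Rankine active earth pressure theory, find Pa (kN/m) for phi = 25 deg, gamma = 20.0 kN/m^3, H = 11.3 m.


Compute active earth pressure coefficient:
Ka = tan^2(45 - phi/2) = tan^2(32.5) = 0.405859
Compute active force:
Pa = 0.5 * Ka * gamma * H^2
Pa = 0.5 * 0.405859 * 20.0 * 11.3^2
Pa = 518.24 kN/m


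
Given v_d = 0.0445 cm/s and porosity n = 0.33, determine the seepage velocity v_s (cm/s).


Result: 0.13485 cm/s

Derivation:
Using v_s = v_d / n
v_s = 0.0445 / 0.33
v_s = 0.13485 cm/s


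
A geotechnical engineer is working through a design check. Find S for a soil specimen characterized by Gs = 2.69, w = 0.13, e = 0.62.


Using S = Gs * w / e
S = 2.69 * 0.13 / 0.62
S = 0.564


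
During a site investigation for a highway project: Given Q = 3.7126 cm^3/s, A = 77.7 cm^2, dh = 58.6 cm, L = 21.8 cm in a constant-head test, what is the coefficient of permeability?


Compute hydraulic gradient:
i = dh / L = 58.6 / 21.8 = 2.68807
Then apply Darcy's law:
k = Q / (A * i)
k = 3.7126 / (77.7 * 2.68807)
k = 3.7126 / 208.863
k = 0.017775 cm/s


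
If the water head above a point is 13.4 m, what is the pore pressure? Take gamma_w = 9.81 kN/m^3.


Using u = gamma_w * h_w
u = 9.81 * 13.4
u = 131.45 kPa


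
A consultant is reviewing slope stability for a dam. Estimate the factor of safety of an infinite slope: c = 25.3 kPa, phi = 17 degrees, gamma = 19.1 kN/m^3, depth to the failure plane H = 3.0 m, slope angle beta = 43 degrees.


Using Fs = c / (gamma*H*sin(beta)*cos(beta)) + tan(phi)/tan(beta)
Cohesion contribution = 25.3 / (19.1*3.0*sin(43)*cos(43))
Cohesion contribution = 0.885228
Friction contribution = tan(17)/tan(43) = 0.327856
Fs = 0.885228 + 0.327856
Fs = 1.213


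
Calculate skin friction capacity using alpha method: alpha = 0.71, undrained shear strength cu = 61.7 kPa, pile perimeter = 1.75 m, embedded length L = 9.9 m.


Using Qs = alpha * cu * perimeter * L
Qs = 0.71 * 61.7 * 1.75 * 9.9
Qs = 758.96 kN


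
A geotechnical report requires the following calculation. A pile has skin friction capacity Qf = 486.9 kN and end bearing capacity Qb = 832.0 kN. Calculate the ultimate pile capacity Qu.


Result: 1318.9 kN

Derivation:
Using Qu = Qf + Qb
Qu = 486.9 + 832.0
Qu = 1318.9 kN


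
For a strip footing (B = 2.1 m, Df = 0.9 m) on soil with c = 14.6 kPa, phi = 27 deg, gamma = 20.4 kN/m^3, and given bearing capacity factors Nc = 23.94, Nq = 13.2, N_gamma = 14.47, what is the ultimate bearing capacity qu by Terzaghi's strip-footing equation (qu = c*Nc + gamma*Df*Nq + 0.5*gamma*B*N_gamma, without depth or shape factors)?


Compute qu = c*Nc + gamma*Df*Nq + 0.5*gamma*B*N_gamma
Term 1: 14.6 * 23.94 = 349.524
Term 2: 20.4 * 0.9 * 13.2 = 242.352
Term 3: 0.5 * 20.4 * 2.1 * 14.47 = 309.9474
qu = 349.524 + 242.352 + 309.9474
qu = 901.82 kPa


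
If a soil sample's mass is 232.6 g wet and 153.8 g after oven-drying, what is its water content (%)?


Result: 51.24 %

Derivation:
Using w = (m_wet - m_dry) / m_dry * 100
m_wet - m_dry = 232.6 - 153.8 = 78.8 g
w = 78.8 / 153.8 * 100
w = 51.24 %


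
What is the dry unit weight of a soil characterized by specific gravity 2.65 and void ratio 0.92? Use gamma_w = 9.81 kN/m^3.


Result: 13.54 kN/m^3

Derivation:
Using gamma_d = Gs * gamma_w / (1 + e)
gamma_d = 2.65 * 9.81 / (1 + 0.92)
gamma_d = 2.65 * 9.81 / 1.92
gamma_d = 13.54 kN/m^3


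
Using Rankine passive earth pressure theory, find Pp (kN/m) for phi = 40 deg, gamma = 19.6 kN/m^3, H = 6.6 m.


Compute passive earth pressure coefficient:
Kp = tan^2(45 + phi/2) = tan^2(65.0) = 4.59891
Compute passive force:
Pp = 0.5 * Kp * gamma * H^2
Pp = 0.5 * 4.59891 * 19.6 * 6.6^2
Pp = 1963.22 kN/m


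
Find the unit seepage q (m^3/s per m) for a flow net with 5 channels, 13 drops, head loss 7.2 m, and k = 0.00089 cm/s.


Convert k to m/s for unit consistency with H:
k = 0.00089 cm/s = 0.00089 / 100 m/s = 8.9e-06 m/s
Using q = k * H * Nf / Nd
Nf / Nd = 5 / 13 = 0.3846
q = 8.9e-06 * 7.2 * 0.3846
q = 2.465e-05 m^3/s per m


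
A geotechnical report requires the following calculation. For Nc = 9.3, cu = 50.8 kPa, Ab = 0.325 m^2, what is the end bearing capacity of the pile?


Result: 153.54 kN

Derivation:
Using Qb = Nc * cu * Ab
Qb = 9.3 * 50.8 * 0.325
Qb = 153.54 kN


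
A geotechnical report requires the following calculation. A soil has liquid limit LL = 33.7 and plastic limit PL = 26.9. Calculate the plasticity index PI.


Using PI = LL - PL
PI = 33.7 - 26.9
PI = 6.8


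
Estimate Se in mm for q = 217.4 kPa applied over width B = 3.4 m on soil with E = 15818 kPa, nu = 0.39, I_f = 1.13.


Using Se = q * B * (1 - nu^2) * I_f / E
1 - nu^2 = 1 - 0.39^2 = 0.8479
Se = 217.4 * 3.4 * 0.8479 * 1.13 / 15818
Se = 0.044772 m
Convert to mm: Se = 0.044772 * 1000 = 44.772 mm


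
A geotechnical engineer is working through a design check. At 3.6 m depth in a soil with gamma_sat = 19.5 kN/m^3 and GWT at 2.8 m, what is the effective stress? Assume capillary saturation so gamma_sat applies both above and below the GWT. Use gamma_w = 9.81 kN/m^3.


Total stress = gamma_sat * depth
sigma = 19.5 * 3.6 = 70.2 kPa
Pore water pressure u = gamma_w * (depth - d_wt)
u = 9.81 * (3.6 - 2.8) = 7.848 kPa
Effective stress = sigma - u
sigma' = 70.2 - 7.848 = 62.35 kPa


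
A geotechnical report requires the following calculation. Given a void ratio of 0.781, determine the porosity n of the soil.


Using the relation n = e / (1 + e)
n = 0.781 / (1 + 0.781)
n = 0.781 / 1.781
n = 0.4385


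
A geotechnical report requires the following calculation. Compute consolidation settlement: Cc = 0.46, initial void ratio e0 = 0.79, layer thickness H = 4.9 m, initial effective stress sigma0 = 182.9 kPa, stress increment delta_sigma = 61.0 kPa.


Result: 0.1574 m

Derivation:
Using Sc = Cc * H / (1 + e0) * log10((sigma0 + delta_sigma) / sigma0)
Stress ratio = (182.9 + 61.0) / 182.9 = 1.33352
log10(1.33352) = 0.124998
Cc * H / (1 + e0) = 0.46 * 4.9 / (1 + 0.79) = 1.25922
Sc = 1.25922 * 0.124998
Sc = 0.1574 m


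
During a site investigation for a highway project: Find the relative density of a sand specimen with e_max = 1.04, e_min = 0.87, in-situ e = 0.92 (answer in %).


Using Dr = (e_max - e) / (e_max - e_min) * 100
e_max - e = 1.04 - 0.92 = 0.12
e_max - e_min = 1.04 - 0.87 = 0.17
Dr = 0.12 / 0.17 * 100
Dr = 70.59 %


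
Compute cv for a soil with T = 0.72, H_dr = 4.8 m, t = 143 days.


Using cv = T * H_dr^2 / t
H_dr^2 = 4.8^2 = 23.04
cv = 0.72 * 23.04 / 143
cv = 0.11601 m^2/day


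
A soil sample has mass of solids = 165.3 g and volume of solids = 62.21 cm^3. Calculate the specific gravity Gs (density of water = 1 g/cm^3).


Using Gs = m_s / (V_s * rho_w)
Since rho_w = 1 g/cm^3:
Gs = 165.3 / 62.21
Gs = 2.657


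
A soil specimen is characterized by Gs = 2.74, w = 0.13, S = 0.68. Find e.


Result: 0.5238

Derivation:
Using the relation e = Gs * w / S
e = 2.74 * 0.13 / 0.68
e = 0.5238


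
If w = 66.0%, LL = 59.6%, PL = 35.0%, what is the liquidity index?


Result: 1.26

Derivation:
First compute the plasticity index:
PI = LL - PL = 59.6 - 35.0 = 24.6
Then compute the liquidity index:
LI = (w - PL) / PI
LI = (66.0 - 35.0) / 24.6
LI = 1.26


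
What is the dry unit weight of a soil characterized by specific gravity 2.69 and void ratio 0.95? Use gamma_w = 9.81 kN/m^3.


Result: 13.533 kN/m^3

Derivation:
Using gamma_d = Gs * gamma_w / (1 + e)
gamma_d = 2.69 * 9.81 / (1 + 0.95)
gamma_d = 2.69 * 9.81 / 1.95
gamma_d = 13.533 kN/m^3


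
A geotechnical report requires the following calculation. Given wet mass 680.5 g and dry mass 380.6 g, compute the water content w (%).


Using w = (m_wet - m_dry) / m_dry * 100
m_wet - m_dry = 680.5 - 380.6 = 299.9 g
w = 299.9 / 380.6 * 100
w = 78.8 %


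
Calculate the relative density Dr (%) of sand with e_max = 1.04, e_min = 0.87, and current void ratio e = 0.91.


Using Dr = (e_max - e) / (e_max - e_min) * 100
e_max - e = 1.04 - 0.91 = 0.13
e_max - e_min = 1.04 - 0.87 = 0.17
Dr = 0.13 / 0.17 * 100
Dr = 76.47 %


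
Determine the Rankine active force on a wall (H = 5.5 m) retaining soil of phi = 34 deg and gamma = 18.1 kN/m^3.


Compute active earth pressure coefficient:
Ka = tan^2(45 - phi/2) = tan^2(28.0) = 0.282715
Compute active force:
Pa = 0.5 * Ka * gamma * H^2
Pa = 0.5 * 0.282715 * 18.1 * 5.5^2
Pa = 77.4 kN/m


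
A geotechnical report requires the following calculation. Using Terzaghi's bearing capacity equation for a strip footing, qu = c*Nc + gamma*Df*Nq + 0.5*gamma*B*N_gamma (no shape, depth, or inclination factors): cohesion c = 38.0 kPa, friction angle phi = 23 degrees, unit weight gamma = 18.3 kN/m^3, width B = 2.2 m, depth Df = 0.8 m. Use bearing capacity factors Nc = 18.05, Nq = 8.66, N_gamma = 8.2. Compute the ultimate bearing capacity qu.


Compute qu = c*Nc + gamma*Df*Nq + 0.5*gamma*B*N_gamma
Term 1: 38.0 * 18.05 = 685.9
Term 2: 18.3 * 0.8 * 8.66 = 126.7824
Term 3: 0.5 * 18.3 * 2.2 * 8.2 = 165.066
qu = 685.9 + 126.7824 + 165.066
qu = 977.75 kPa


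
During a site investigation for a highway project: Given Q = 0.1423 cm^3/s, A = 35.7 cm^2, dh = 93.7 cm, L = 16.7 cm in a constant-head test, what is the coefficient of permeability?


Result: 0.00071 cm/s

Derivation:
Compute hydraulic gradient:
i = dh / L = 93.7 / 16.7 = 5.61078
Then apply Darcy's law:
k = Q / (A * i)
k = 0.1423 / (35.7 * 5.61078)
k = 0.1423 / 200.305
k = 0.00071 cm/s


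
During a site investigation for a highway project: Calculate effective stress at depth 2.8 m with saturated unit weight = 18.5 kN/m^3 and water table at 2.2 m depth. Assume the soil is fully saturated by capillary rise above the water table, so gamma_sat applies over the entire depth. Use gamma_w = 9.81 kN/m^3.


Result: 45.91 kPa

Derivation:
Total stress = gamma_sat * depth
sigma = 18.5 * 2.8 = 51.8 kPa
Pore water pressure u = gamma_w * (depth - d_wt)
u = 9.81 * (2.8 - 2.2) = 5.886 kPa
Effective stress = sigma - u
sigma' = 51.8 - 5.886 = 45.91 kPa


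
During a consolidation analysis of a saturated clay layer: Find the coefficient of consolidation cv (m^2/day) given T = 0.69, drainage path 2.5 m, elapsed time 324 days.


Using cv = T * H_dr^2 / t
H_dr^2 = 2.5^2 = 6.25
cv = 0.69 * 6.25 / 324
cv = 0.01331 m^2/day


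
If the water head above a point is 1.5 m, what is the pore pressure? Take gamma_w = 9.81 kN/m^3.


Result: 14.71 kPa

Derivation:
Using u = gamma_w * h_w
u = 9.81 * 1.5
u = 14.71 kPa


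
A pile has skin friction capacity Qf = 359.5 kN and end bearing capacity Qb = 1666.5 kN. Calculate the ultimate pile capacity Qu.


Using Qu = Qf + Qb
Qu = 359.5 + 1666.5
Qu = 2026.0 kN


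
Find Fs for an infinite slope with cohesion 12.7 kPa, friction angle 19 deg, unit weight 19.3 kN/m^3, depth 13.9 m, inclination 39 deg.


Using Fs = c / (gamma*H*sin(beta)*cos(beta)) + tan(phi)/tan(beta)
Cohesion contribution = 12.7 / (19.3*13.9*sin(39)*cos(39))
Cohesion contribution = 0.096796
Friction contribution = tan(19)/tan(39) = 0.425209
Fs = 0.096796 + 0.425209
Fs = 0.522


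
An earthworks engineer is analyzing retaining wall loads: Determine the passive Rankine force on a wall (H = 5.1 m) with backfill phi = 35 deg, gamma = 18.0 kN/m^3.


Compute passive earth pressure coefficient:
Kp = tan^2(45 + phi/2) = tan^2(62.5) = 3.690172
Compute passive force:
Pp = 0.5 * Kp * gamma * H^2
Pp = 0.5 * 3.690172 * 18.0 * 5.1^2
Pp = 863.83 kN/m


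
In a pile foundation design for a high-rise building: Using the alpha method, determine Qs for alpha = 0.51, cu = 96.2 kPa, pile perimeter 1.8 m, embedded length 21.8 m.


Using Qs = alpha * cu * perimeter * L
Qs = 0.51 * 96.2 * 1.8 * 21.8
Qs = 1925.19 kN


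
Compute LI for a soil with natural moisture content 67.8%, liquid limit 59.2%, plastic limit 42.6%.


First compute the plasticity index:
PI = LL - PL = 59.2 - 42.6 = 16.6
Then compute the liquidity index:
LI = (w - PL) / PI
LI = (67.8 - 42.6) / 16.6
LI = 1.518


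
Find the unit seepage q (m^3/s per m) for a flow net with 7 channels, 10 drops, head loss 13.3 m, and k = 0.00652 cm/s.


Convert k to m/s for unit consistency with H:
k = 0.00652 cm/s = 0.00652 / 100 m/s = 6.52e-05 m/s
Using q = k * H * Nf / Nd
Nf / Nd = 7 / 10 = 0.7
q = 6.52e-05 * 13.3 * 0.7
q = 0.000607 m^3/s per m


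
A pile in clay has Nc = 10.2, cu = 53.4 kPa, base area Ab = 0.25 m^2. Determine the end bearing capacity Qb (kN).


Using Qb = Nc * cu * Ab
Qb = 10.2 * 53.4 * 0.25
Qb = 136.17 kN


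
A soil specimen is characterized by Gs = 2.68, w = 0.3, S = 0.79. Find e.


Using the relation e = Gs * w / S
e = 2.68 * 0.3 / 0.79
e = 1.0177


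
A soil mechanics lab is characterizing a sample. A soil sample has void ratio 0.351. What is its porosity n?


Result: 0.2598

Derivation:
Using the relation n = e / (1 + e)
n = 0.351 / (1 + 0.351)
n = 0.351 / 1.351
n = 0.2598


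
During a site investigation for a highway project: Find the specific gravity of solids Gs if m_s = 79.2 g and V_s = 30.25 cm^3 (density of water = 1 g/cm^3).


Using Gs = m_s / (V_s * rho_w)
Since rho_w = 1 g/cm^3:
Gs = 79.2 / 30.25
Gs = 2.618


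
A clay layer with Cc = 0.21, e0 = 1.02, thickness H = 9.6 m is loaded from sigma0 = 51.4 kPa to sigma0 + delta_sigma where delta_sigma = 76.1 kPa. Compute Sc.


Using Sc = Cc * H / (1 + e0) * log10((sigma0 + delta_sigma) / sigma0)
Stress ratio = (51.4 + 76.1) / 51.4 = 2.48054
log10(2.48054) = 0.394547
Cc * H / (1 + e0) = 0.21 * 9.6 / (1 + 1.02) = 0.99802
Sc = 0.99802 * 0.394547
Sc = 0.3938 m


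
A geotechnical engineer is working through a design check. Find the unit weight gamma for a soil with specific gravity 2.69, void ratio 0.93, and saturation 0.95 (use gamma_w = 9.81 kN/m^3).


Result: 18.164 kN/m^3

Derivation:
Using gamma = gamma_w * (Gs + S*e) / (1 + e)
Numerator: Gs + S*e = 2.69 + 0.95*0.93 = 3.5735
Denominator: 1 + e = 1 + 0.93 = 1.93
gamma = 9.81 * 3.5735 / 1.93
gamma = 18.164 kN/m^3


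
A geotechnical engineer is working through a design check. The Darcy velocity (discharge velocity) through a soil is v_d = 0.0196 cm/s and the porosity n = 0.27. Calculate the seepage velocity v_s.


Using v_s = v_d / n
v_s = 0.0196 / 0.27
v_s = 0.07259 cm/s


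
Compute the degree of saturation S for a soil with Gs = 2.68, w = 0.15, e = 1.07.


Using S = Gs * w / e
S = 2.68 * 0.15 / 1.07
S = 0.3757


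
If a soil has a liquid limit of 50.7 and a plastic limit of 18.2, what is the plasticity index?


Using PI = LL - PL
PI = 50.7 - 18.2
PI = 32.5


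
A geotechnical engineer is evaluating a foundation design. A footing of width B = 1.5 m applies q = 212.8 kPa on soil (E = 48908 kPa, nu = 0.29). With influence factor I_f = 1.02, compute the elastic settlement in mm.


Using Se = q * B * (1 - nu^2) * I_f / E
1 - nu^2 = 1 - 0.29^2 = 0.9159
Se = 212.8 * 1.5 * 0.9159 * 1.02 / 48908
Se = 0.006097 m
Convert to mm: Se = 0.006097 * 1000 = 6.097 mm


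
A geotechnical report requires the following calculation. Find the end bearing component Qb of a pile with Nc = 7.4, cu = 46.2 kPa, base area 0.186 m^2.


Using Qb = Nc * cu * Ab
Qb = 7.4 * 46.2 * 0.186
Qb = 63.59 kN


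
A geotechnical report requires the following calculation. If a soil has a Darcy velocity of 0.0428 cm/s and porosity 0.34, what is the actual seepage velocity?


Result: 0.12588 cm/s

Derivation:
Using v_s = v_d / n
v_s = 0.0428 / 0.34
v_s = 0.12588 cm/s


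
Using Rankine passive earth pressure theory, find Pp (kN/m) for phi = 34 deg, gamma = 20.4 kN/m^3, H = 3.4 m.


Result: 417.07 kN/m

Derivation:
Compute passive earth pressure coefficient:
Kp = tan^2(45 + phi/2) = tan^2(62.0) = 3.537132
Compute passive force:
Pp = 0.5 * Kp * gamma * H^2
Pp = 0.5 * 3.537132 * 20.4 * 3.4^2
Pp = 417.07 kN/m


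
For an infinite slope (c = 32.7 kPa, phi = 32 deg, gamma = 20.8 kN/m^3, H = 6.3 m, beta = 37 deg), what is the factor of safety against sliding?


Using Fs = c / (gamma*H*sin(beta)*cos(beta)) + tan(phi)/tan(beta)
Cohesion contribution = 32.7 / (20.8*6.3*sin(37)*cos(37))
Cohesion contribution = 0.519197
Friction contribution = tan(32)/tan(37) = 0.82923
Fs = 0.519197 + 0.82923
Fs = 1.348


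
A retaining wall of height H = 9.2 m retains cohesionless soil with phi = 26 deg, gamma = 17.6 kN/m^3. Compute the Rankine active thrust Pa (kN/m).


Compute active earth pressure coefficient:
Ka = tan^2(45 - phi/2) = tan^2(32.0) = 0.390462
Compute active force:
Pa = 0.5 * Ka * gamma * H^2
Pa = 0.5 * 0.390462 * 17.6 * 9.2^2
Pa = 290.83 kN/m


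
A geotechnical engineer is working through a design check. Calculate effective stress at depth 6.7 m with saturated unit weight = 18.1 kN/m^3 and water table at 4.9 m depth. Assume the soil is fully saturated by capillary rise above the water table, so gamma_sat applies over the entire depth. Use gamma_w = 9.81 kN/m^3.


Result: 103.61 kPa

Derivation:
Total stress = gamma_sat * depth
sigma = 18.1 * 6.7 = 121.27 kPa
Pore water pressure u = gamma_w * (depth - d_wt)
u = 9.81 * (6.7 - 4.9) = 17.658 kPa
Effective stress = sigma - u
sigma' = 121.27 - 17.658 = 103.61 kPa


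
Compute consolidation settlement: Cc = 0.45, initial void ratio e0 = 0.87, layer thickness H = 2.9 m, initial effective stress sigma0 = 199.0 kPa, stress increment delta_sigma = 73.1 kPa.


Result: 0.0948 m

Derivation:
Using Sc = Cc * H / (1 + e0) * log10((sigma0 + delta_sigma) / sigma0)
Stress ratio = (199.0 + 73.1) / 199.0 = 1.36734
log10(1.36734) = 0.135875
Cc * H / (1 + e0) = 0.45 * 2.9 / (1 + 0.87) = 0.697861
Sc = 0.697861 * 0.135875
Sc = 0.0948 m


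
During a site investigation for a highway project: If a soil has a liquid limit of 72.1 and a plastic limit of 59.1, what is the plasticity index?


Result: 13.0

Derivation:
Using PI = LL - PL
PI = 72.1 - 59.1
PI = 13.0


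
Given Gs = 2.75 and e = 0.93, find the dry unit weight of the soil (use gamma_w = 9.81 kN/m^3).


Result: 13.978 kN/m^3

Derivation:
Using gamma_d = Gs * gamma_w / (1 + e)
gamma_d = 2.75 * 9.81 / (1 + 0.93)
gamma_d = 2.75 * 9.81 / 1.93
gamma_d = 13.978 kN/m^3


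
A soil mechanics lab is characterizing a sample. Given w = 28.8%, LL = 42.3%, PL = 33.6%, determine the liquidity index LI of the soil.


First compute the plasticity index:
PI = LL - PL = 42.3 - 33.6 = 8.7
Then compute the liquidity index:
LI = (w - PL) / PI
LI = (28.8 - 33.6) / 8.7
LI = -0.552


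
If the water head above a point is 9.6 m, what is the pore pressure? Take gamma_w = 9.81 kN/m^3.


Using u = gamma_w * h_w
u = 9.81 * 9.6
u = 94.18 kPa


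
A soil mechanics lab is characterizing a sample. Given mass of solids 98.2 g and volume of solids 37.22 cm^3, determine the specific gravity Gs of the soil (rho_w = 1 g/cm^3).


Using Gs = m_s / (V_s * rho_w)
Since rho_w = 1 g/cm^3:
Gs = 98.2 / 37.22
Gs = 2.638


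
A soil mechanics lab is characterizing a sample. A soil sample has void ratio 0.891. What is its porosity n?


Using the relation n = e / (1 + e)
n = 0.891 / (1 + 0.891)
n = 0.891 / 1.891
n = 0.4712


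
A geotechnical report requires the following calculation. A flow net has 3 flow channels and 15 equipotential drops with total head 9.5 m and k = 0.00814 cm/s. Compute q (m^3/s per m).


Convert k to m/s for unit consistency with H:
k = 0.00814 cm/s = 0.00814 / 100 m/s = 8.14e-05 m/s
Using q = k * H * Nf / Nd
Nf / Nd = 3 / 15 = 0.2
q = 8.14e-05 * 9.5 * 0.2
q = 0.0001547 m^3/s per m


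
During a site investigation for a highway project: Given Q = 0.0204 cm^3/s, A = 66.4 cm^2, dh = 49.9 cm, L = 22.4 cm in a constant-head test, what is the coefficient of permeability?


Compute hydraulic gradient:
i = dh / L = 49.9 / 22.4 = 2.22768
Then apply Darcy's law:
k = Q / (A * i)
k = 0.0204 / (66.4 * 2.22768)
k = 0.0204 / 147.918
k = 0.000138 cm/s


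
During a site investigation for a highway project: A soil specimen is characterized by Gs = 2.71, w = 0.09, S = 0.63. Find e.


Result: 0.3871

Derivation:
Using the relation e = Gs * w / S
e = 2.71 * 0.09 / 0.63
e = 0.3871


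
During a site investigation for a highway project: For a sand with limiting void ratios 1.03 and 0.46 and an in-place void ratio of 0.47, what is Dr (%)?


Using Dr = (e_max - e) / (e_max - e_min) * 100
e_max - e = 1.03 - 0.47 = 0.56
e_max - e_min = 1.03 - 0.46 = 0.57
Dr = 0.56 / 0.57 * 100
Dr = 98.25 %


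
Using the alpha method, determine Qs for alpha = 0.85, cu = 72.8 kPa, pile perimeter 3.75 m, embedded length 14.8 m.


Result: 3434.34 kN

Derivation:
Using Qs = alpha * cu * perimeter * L
Qs = 0.85 * 72.8 * 3.75 * 14.8
Qs = 3434.34 kN


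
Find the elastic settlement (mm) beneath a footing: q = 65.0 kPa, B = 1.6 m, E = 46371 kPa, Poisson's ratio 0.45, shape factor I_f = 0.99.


Using Se = q * B * (1 - nu^2) * I_f / E
1 - nu^2 = 1 - 0.45^2 = 0.7975
Se = 65.0 * 1.6 * 0.7975 * 0.99 / 46371
Se = 0.001771 m
Convert to mm: Se = 0.001771 * 1000 = 1.771 mm


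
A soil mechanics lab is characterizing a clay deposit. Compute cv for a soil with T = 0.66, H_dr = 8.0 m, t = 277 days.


Result: 0.15249 m^2/day

Derivation:
Using cv = T * H_dr^2 / t
H_dr^2 = 8.0^2 = 64.0
cv = 0.66 * 64.0 / 277
cv = 0.15249 m^2/day


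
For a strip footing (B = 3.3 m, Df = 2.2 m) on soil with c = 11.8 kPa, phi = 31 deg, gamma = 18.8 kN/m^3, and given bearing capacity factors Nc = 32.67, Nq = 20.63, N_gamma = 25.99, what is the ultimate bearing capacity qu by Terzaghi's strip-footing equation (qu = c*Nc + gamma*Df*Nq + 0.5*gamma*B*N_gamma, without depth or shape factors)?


Result: 2044.97 kPa

Derivation:
Compute qu = c*Nc + gamma*Df*Nq + 0.5*gamma*B*N_gamma
Term 1: 11.8 * 32.67 = 385.506
Term 2: 18.8 * 2.2 * 20.63 = 853.2568
Term 3: 0.5 * 18.8 * 3.3 * 25.99 = 806.2098
qu = 385.506 + 853.2568 + 806.2098
qu = 2044.97 kPa


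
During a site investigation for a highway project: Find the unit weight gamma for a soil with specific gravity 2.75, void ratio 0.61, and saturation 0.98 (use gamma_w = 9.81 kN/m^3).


Using gamma = gamma_w * (Gs + S*e) / (1 + e)
Numerator: Gs + S*e = 2.75 + 0.98*0.61 = 3.3478
Denominator: 1 + e = 1 + 0.61 = 1.61
gamma = 9.81 * 3.3478 / 1.61
gamma = 20.399 kN/m^3


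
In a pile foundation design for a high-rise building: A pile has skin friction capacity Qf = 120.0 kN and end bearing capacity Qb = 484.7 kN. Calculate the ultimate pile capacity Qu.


Result: 604.7 kN

Derivation:
Using Qu = Qf + Qb
Qu = 120.0 + 484.7
Qu = 604.7 kN


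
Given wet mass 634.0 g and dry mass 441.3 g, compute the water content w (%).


Using w = (m_wet - m_dry) / m_dry * 100
m_wet - m_dry = 634.0 - 441.3 = 192.7 g
w = 192.7 / 441.3 * 100
w = 43.67 %


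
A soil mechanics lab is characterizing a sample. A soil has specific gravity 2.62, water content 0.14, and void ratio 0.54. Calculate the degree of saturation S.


Using S = Gs * w / e
S = 2.62 * 0.14 / 0.54
S = 0.6793


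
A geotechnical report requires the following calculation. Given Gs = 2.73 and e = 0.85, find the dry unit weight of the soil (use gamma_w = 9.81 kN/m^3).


Result: 14.476 kN/m^3

Derivation:
Using gamma_d = Gs * gamma_w / (1 + e)
gamma_d = 2.73 * 9.81 / (1 + 0.85)
gamma_d = 2.73 * 9.81 / 1.85
gamma_d = 14.476 kN/m^3


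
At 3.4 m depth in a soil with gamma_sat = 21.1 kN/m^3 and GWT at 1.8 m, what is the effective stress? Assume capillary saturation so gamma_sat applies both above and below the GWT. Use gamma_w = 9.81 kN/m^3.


Total stress = gamma_sat * depth
sigma = 21.1 * 3.4 = 71.74 kPa
Pore water pressure u = gamma_w * (depth - d_wt)
u = 9.81 * (3.4 - 1.8) = 15.696 kPa
Effective stress = sigma - u
sigma' = 71.74 - 15.696 = 56.04 kPa


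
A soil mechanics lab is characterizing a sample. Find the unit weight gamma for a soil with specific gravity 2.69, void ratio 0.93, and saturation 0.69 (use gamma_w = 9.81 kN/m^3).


Using gamma = gamma_w * (Gs + S*e) / (1 + e)
Numerator: Gs + S*e = 2.69 + 0.69*0.93 = 3.3317
Denominator: 1 + e = 1 + 0.93 = 1.93
gamma = 9.81 * 3.3317 / 1.93
gamma = 16.935 kN/m^3


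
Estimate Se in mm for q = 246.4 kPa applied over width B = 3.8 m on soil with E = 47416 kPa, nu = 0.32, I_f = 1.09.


Using Se = q * B * (1 - nu^2) * I_f / E
1 - nu^2 = 1 - 0.32^2 = 0.8976
Se = 246.4 * 3.8 * 0.8976 * 1.09 / 47416
Se = 0.019320 m
Convert to mm: Se = 0.019320 * 1000 = 19.32 mm


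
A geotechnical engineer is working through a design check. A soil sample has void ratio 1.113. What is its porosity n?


Using the relation n = e / (1 + e)
n = 1.113 / (1 + 1.113)
n = 1.113 / 2.113
n = 0.5267


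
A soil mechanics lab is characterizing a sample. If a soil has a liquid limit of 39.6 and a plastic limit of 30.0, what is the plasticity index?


Using PI = LL - PL
PI = 39.6 - 30.0
PI = 9.6


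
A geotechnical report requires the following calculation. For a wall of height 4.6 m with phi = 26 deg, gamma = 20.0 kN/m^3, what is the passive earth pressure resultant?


Compute passive earth pressure coefficient:
Kp = tan^2(45 + phi/2) = tan^2(58.0) = 2.561071
Compute passive force:
Pp = 0.5 * Kp * gamma * H^2
Pp = 0.5 * 2.561071 * 20.0 * 4.6^2
Pp = 541.92 kN/m


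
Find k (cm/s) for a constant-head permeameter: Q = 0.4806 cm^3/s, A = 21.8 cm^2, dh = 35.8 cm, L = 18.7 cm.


Compute hydraulic gradient:
i = dh / L = 35.8 / 18.7 = 1.91444
Then apply Darcy's law:
k = Q / (A * i)
k = 0.4806 / (21.8 * 1.91444)
k = 0.4806 / 41.7348
k = 0.011516 cm/s


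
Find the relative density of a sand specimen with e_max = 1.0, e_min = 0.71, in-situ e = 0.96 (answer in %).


Result: 13.79 %

Derivation:
Using Dr = (e_max - e) / (e_max - e_min) * 100
e_max - e = 1.0 - 0.96 = 0.04
e_max - e_min = 1.0 - 0.71 = 0.29
Dr = 0.04 / 0.29 * 100
Dr = 13.79 %


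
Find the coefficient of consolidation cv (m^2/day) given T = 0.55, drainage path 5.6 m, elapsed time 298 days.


Using cv = T * H_dr^2 / t
H_dr^2 = 5.6^2 = 31.36
cv = 0.55 * 31.36 / 298
cv = 0.05788 m^2/day


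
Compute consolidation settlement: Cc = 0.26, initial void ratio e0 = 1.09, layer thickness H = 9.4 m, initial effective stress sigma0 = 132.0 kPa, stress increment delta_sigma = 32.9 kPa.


Using Sc = Cc * H / (1 + e0) * log10((sigma0 + delta_sigma) / sigma0)
Stress ratio = (132.0 + 32.9) / 132.0 = 1.24924
log10(1.24924) = 0.0966467
Cc * H / (1 + e0) = 0.26 * 9.4 / (1 + 1.09) = 1.16938
Sc = 1.16938 * 0.0966467
Sc = 0.113 m


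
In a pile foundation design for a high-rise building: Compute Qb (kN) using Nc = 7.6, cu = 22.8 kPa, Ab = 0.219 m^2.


Using Qb = Nc * cu * Ab
Qb = 7.6 * 22.8 * 0.219
Qb = 37.95 kN


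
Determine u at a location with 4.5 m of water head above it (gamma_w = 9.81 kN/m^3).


Using u = gamma_w * h_w
u = 9.81 * 4.5
u = 44.15 kPa


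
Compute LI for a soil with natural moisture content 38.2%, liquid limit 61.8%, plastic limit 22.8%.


First compute the plasticity index:
PI = LL - PL = 61.8 - 22.8 = 39.0
Then compute the liquidity index:
LI = (w - PL) / PI
LI = (38.2 - 22.8) / 39.0
LI = 0.395


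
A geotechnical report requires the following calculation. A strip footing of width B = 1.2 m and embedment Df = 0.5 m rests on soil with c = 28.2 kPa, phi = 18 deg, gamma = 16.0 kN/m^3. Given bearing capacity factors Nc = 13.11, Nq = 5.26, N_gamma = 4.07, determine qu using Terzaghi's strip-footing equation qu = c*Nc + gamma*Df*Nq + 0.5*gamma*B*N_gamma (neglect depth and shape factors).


Compute qu = c*Nc + gamma*Df*Nq + 0.5*gamma*B*N_gamma
Term 1: 28.2 * 13.11 = 369.702
Term 2: 16.0 * 0.5 * 5.26 = 42.08
Term 3: 0.5 * 16.0 * 1.2 * 4.07 = 39.072
qu = 369.702 + 42.08 + 39.072
qu = 450.85 kPa


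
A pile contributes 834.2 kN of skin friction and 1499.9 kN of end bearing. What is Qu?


Using Qu = Qf + Qb
Qu = 834.2 + 1499.9
Qu = 2334.1 kN


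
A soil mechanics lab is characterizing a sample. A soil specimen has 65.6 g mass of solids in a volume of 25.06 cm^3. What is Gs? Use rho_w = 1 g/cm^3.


Result: 2.618

Derivation:
Using Gs = m_s / (V_s * rho_w)
Since rho_w = 1 g/cm^3:
Gs = 65.6 / 25.06
Gs = 2.618


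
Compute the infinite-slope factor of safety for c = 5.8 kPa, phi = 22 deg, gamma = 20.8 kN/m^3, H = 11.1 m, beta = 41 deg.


Result: 0.516

Derivation:
Using Fs = c / (gamma*H*sin(beta)*cos(beta)) + tan(phi)/tan(beta)
Cohesion contribution = 5.8 / (20.8*11.1*sin(41)*cos(41))
Cohesion contribution = 0.0507363
Friction contribution = tan(22)/tan(41) = 0.464779
Fs = 0.0507363 + 0.464779
Fs = 0.516


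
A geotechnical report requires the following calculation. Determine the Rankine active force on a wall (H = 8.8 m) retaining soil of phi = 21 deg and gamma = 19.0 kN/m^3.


Compute active earth pressure coefficient:
Ka = tan^2(45 - phi/2) = tan^2(34.5) = 0.472355
Compute active force:
Pa = 0.5 * Ka * gamma * H^2
Pa = 0.5 * 0.472355 * 19.0 * 8.8^2
Pa = 347.5 kN/m


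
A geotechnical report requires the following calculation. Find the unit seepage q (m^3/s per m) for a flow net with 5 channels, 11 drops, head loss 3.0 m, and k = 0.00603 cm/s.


Convert k to m/s for unit consistency with H:
k = 0.00603 cm/s = 0.00603 / 100 m/s = 6.03e-05 m/s
Using q = k * H * Nf / Nd
Nf / Nd = 5 / 11 = 0.4545
q = 6.03e-05 * 3.0 * 0.4545
q = 8.223e-05 m^3/s per m
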